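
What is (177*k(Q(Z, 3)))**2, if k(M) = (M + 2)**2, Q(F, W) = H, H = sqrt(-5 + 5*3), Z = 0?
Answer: 11153124 + 3508848*sqrt(10) ≈ 2.2249e+7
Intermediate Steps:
H = sqrt(10) (H = sqrt(-5 + 15) = sqrt(10) ≈ 3.1623)
Q(F, W) = sqrt(10)
k(M) = (2 + M)**2
(177*k(Q(Z, 3)))**2 = (177*(2 + sqrt(10))**2)**2 = 31329*(2 + sqrt(10))**4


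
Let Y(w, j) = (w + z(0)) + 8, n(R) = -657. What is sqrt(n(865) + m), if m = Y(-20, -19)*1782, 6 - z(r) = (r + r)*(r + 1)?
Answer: 3*I*sqrt(1261) ≈ 106.53*I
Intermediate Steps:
z(r) = 6 - 2*r*(1 + r) (z(r) = 6 - (r + r)*(r + 1) = 6 - 2*r*(1 + r))
Y(w, j) = 14 + w (Y(w, j) = (w + (6 - 2*0 - 2*0**2)) + 8 = (w + (6 + 0 - 2*0)) + 8 = (w + (6 + 0 + 0)) + 8 = (w + 6) + 8 = (6 + w) + 8 = 14 + w)
m = -10692 (m = (14 - 20)*1782 = -6*1782 = -10692)
sqrt(n(865) + m) = sqrt(-657 - 10692) = sqrt(-11349) = 3*I*sqrt(1261)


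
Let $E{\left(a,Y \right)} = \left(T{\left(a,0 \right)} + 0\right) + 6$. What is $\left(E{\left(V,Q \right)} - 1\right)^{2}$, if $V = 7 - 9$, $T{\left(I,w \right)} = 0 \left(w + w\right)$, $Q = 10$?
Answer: $25$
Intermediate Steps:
$T{\left(I,w \right)} = 0$ ($T{\left(I,w \right)} = 0 \cdot 2 w = 0$)
$V = -2$
$E{\left(a,Y \right)} = 6$ ($E{\left(a,Y \right)} = \left(0 + 0\right) + 6 = 0 + 6 = 6$)
$\left(E{\left(V,Q \right)} - 1\right)^{2} = \left(6 - 1\right)^{2} = 5^{2} = 25$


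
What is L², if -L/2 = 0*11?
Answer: 0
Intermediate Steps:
L = 0 (L = -0*11 = -2*0 = 0)
L² = 0² = 0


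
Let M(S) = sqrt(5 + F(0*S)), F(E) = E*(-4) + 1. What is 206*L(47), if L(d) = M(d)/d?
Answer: 206*sqrt(6)/47 ≈ 10.736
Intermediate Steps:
F(E) = 1 - 4*E (F(E) = -4*E + 1 = 1 - 4*E)
M(S) = sqrt(6) (M(S) = sqrt(5 + (1 - 0*S)) = sqrt(5 + (1 - 4*0)) = sqrt(5 + (1 + 0)) = sqrt(5 + 1) = sqrt(6))
L(d) = sqrt(6)/d
206*L(47) = 206*(sqrt(6)/47) = 206*sqrt(6)/47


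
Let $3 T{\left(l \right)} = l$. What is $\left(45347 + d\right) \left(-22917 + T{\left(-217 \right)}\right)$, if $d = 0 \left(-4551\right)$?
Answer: $- \frac{3127491896}{3} \approx -1.0425 \cdot 10^{9}$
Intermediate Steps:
$T{\left(l \right)} = \frac{l}{3}$
$d = 0$
$\left(45347 + d\right) \left(-22917 + T{\left(-217 \right)}\right) = \left(45347 + 0\right) \left(-22917 + \frac{1}{3} \left(-217\right)\right) = 45347 \left(-22917 - \frac{217}{3}\right) = 45347 \left(- \frac{68968}{3}\right) = - \frac{3127491896}{3}$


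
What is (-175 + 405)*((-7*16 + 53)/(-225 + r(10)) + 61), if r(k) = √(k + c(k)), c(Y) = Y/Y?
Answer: 356583835/25307 + 6785*√11/25307 ≈ 14091.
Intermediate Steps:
c(Y) = 1
r(k) = √(1 + k) (r(k) = √(k + 1) = √(1 + k))
(-175 + 405)*((-7*16 + 53)/(-225 + r(10)) + 61) = (-175 + 405)*((-7*16 + 53)/(-225 + √(1 + 10)) + 61) = 230*((-112 + 53)/(-225 + √11) + 61) = 230*(-59/(-225 + √11) + 61) = 230*(61 - 59/(-225 + √11)) = 14030 - 13570/(-225 + √11)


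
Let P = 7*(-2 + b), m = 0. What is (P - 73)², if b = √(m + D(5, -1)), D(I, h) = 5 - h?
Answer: 7863 - 1218*√6 ≈ 4879.5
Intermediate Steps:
b = √6 (b = √(0 + (5 - 1*(-1))) = √(0 + (5 + 1)) = √(0 + 6) = √6 ≈ 2.4495)
P = -14 + 7*√6 (P = 7*(-2 + √6) = -14 + 7*√6 ≈ 3.1464)
(P - 73)² = ((-14 + 7*√6) - 73)² = (-87 + 7*√6)²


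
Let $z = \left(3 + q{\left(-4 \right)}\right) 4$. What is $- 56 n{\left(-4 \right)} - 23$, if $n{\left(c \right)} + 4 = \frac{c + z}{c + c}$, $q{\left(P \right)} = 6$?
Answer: $425$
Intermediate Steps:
$z = 36$ ($z = \left(3 + 6\right) 4 = 9 \cdot 4 = 36$)
$n{\left(c \right)} = -4 + \frac{36 + c}{2 c}$ ($n{\left(c \right)} = -4 + \frac{c + 36}{c + c} = -4 + \frac{36 + c}{2 c}$)
$- 56 n{\left(-4 \right)} - 23 = - 56 \left(- \frac{7}{2} + \frac{18}{-4}\right) - 23 = - 56 \left(- \frac{7}{2} + 18 \left(- \frac{1}{4}\right)\right) - 23 = - 56 \left(- \frac{7}{2} - \frac{9}{2}\right) - 23 = \left(-56\right) \left(-8\right) - 23 = 448 - 23 = 425$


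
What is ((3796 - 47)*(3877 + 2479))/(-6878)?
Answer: -11914322/3439 ≈ -3464.5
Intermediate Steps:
((3796 - 47)*(3877 + 2479))/(-6878) = (3749*6356)*(-1/6878) = 23828644*(-1/6878) = -11914322/3439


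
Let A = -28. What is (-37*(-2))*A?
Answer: -2072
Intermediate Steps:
(-37*(-2))*A = -37*(-2)*(-28) = 74*(-28) = -2072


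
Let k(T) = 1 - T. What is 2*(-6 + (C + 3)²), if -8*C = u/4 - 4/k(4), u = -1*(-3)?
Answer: 13873/4608 ≈ 3.0106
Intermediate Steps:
u = 3
C = -25/96 (C = -(3/4 - 4/(1 - 1*4))/8 = -(3*(¼) - 4/(1 - 4))/8 = -(¾ - 4/(-3))/8 = -(¾ - 4*(-⅓))/8 = -(¾ + 4/3)/8 = -⅛*25/12 = -25/96 ≈ -0.26042)
2*(-6 + (C + 3)²) = 2*(-6 + (-25/96 + 3)²) = 2*(-6 + (263/96)²) = 2*(-6 + 69169/9216) = 2*(13873/9216) = 13873/4608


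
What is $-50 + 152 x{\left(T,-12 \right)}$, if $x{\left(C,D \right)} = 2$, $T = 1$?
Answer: $254$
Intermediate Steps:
$-50 + 152 x{\left(T,-12 \right)} = -50 + 152 \cdot 2 = -50 + 304 = 254$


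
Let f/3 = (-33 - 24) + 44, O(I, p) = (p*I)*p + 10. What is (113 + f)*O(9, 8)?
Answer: 43364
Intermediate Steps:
O(I, p) = 10 + I*p² (O(I, p) = (I*p)*p + 10 = I*p² + 10 = 10 + I*p²)
f = -39 (f = 3*((-33 - 24) + 44) = 3*(-57 + 44) = 3*(-13) = -39)
(113 + f)*O(9, 8) = (113 - 39)*(10 + 9*8²) = 74*(10 + 9*64) = 74*(10 + 576) = 74*586 = 43364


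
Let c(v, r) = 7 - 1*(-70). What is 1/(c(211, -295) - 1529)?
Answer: -1/1452 ≈ -0.00068871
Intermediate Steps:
c(v, r) = 77 (c(v, r) = 7 + 70 = 77)
1/(c(211, -295) - 1529) = 1/(77 - 1529) = 1/(-1452) = -1/1452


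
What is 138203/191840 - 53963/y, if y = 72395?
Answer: -69411147/2777651360 ≈ -0.024989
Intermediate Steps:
138203/191840 - 53963/y = 138203/191840 - 53963/72395 = -69411147/2777651360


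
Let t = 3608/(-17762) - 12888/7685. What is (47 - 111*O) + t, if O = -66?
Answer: 503082503837/68250485 ≈ 7371.1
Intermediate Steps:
t = -128322068/68250485 (t = 3608*(-1/17762) - 12888*1/7685 = -1804/8881 - 12888/7685 = -128322068/68250485 ≈ -1.8802)
(47 - 111*O) + t = (47 - 111*(-66)) - 128322068/68250485 = (47 + 7326) - 128322068/68250485 = 7373 - 128322068/68250485 = 503082503837/68250485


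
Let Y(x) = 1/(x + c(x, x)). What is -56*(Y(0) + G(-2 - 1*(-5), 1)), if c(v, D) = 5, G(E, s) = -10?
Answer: 2744/5 ≈ 548.80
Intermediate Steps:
Y(x) = 1/(5 + x) (Y(x) = 1/(x + 5) = 1/(5 + x))
-56*(Y(0) + G(-2 - 1*(-5), 1)) = -56*(1/(5 + 0) - 10) = -56*(1/5 - 10) = -56*(⅕ - 10) = -56*(-49/5) = 2744/5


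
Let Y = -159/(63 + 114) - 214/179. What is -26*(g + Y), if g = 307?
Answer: -83722964/10561 ≈ -7927.6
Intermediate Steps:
Y = -22113/10561 (Y = -159/177 - 214*1/179 = -159*1/177 - 214/179 = -53/59 - 214/179 = -22113/10561 ≈ -2.0938)
-26*(g + Y) = -26*(307 - 22113/10561) = -26*3220114/10561 = -83722964/10561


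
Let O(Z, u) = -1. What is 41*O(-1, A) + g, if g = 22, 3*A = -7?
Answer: -19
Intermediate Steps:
A = -7/3 (A = (⅓)*(-7) = -7/3 ≈ -2.3333)
41*O(-1, A) + g = 41*(-1) + 22 = -41 + 22 = -19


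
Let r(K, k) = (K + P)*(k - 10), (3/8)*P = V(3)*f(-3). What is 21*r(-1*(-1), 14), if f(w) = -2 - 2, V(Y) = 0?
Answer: 84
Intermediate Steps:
f(w) = -4
P = 0 (P = 8*(0*(-4))/3 = (8/3)*0 = 0)
r(K, k) = K*(-10 + k) (r(K, k) = (K + 0)*(k - 10) = K*(-10 + k))
21*r(-1*(-1), 14) = 21*((-1*(-1))*(-10 + 14)) = 21*(1*4) = 21*4 = 84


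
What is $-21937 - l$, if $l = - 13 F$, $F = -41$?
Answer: $-22470$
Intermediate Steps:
$l = 533$ ($l = \left(-13\right) \left(-41\right) = 533$)
$-21937 - l = -21937 - 533 = -22470$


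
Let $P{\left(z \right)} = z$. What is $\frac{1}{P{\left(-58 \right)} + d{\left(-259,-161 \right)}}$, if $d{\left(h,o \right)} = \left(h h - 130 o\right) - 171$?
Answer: $\frac{1}{87782} \approx 1.1392 \cdot 10^{-5}$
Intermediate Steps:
$d{\left(h,o \right)} = -171 + h^{2} - 130 o$ ($d{\left(h,o \right)} = \left(h^{2} - 130 o\right) - 171 = -171 + h^{2} - 130 o$)
$\frac{1}{P{\left(-58 \right)} + d{\left(-259,-161 \right)}} = \frac{1}{-58 - \left(-20759 - 67081\right)} = \frac{1}{-58 + \left(-171 + 67081 + 20930\right)} = \frac{1}{-58 + 87840} = \frac{1}{87782}$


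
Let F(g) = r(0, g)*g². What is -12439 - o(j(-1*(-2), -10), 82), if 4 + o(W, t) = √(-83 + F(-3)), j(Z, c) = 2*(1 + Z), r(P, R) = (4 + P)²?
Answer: -12435 - √61 ≈ -12443.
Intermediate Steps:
F(g) = 16*g² (F(g) = (4 + 0)²*g² = 4²*g² = 16*g²)
j(Z, c) = 2 + 2*Z
o(W, t) = -4 + √61 (o(W, t) = -4 + √(-83 + 16*(-3)²) = -4 + √(-83 + 16*9) = -4 + √(-83 + 144) = -4 + √61)
-12439 - o(j(-1*(-2), -10), 82) = -12439 - (-4 + √61) = -12439 + (4 - √61) = -12435 - √61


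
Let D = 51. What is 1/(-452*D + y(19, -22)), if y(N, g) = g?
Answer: -1/23074 ≈ -4.3339e-5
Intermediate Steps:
1/(-452*D + y(19, -22)) = 1/(-452*51 - 22) = 1/(-23052 - 22) = 1/(-23074) = -1/23074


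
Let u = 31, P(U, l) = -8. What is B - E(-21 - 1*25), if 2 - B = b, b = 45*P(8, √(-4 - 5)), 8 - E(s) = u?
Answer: 385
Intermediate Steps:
E(s) = -23 (E(s) = 8 - 1*31 = 8 - 31 = -23)
b = -360 (b = 45*(-8) = -360)
B = 362 (B = 2 - 1*(-360) = 2 + 360 = 362)
B - E(-21 - 1*25) = 362 - 1*(-23) = 362 + 23 = 385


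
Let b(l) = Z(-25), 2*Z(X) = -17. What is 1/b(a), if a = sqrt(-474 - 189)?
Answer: -2/17 ≈ -0.11765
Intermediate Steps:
Z(X) = -17/2 (Z(X) = (1/2)*(-17) = -17/2)
a = I*sqrt(663) (a = sqrt(-663) = I*sqrt(663) ≈ 25.749*I)
b(l) = -17/2
1/b(a) = 1/(-17/2) = -2/17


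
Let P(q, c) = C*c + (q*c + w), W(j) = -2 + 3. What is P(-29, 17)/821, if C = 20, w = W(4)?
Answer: -152/821 ≈ -0.18514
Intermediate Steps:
W(j) = 1
w = 1
P(q, c) = 1 + 20*c + c*q (P(q, c) = 20*c + (q*c + 1) = 20*c + (c*q + 1) = 20*c + (1 + c*q) = 1 + 20*c + c*q)
P(-29, 17)/821 = (1 + 20*17 + 17*(-29))/821 = (1 + 340 - 493)*(1/821) = -152*1/821 = -152/821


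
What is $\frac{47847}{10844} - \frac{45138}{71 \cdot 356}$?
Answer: $\frac{179976075}{68523236} \approx 2.6265$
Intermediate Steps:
$\frac{47847}{10844} - \frac{45138}{71 \cdot 356} = 47847 \cdot \frac{1}{10844} - \frac{45138}{25276} = \frac{47847}{10844} - \frac{22569}{12638} = \frac{179976075}{68523236}$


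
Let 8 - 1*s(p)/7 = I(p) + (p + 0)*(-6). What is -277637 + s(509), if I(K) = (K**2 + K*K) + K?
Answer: -3886900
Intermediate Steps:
I(K) = K + 2*K**2 (I(K) = (K**2 + K**2) + K = 2*K**2 + K = K + 2*K**2)
s(p) = 56 + 42*p - 7*p*(1 + 2*p) (s(p) = 56 - 7*(p*(1 + 2*p) + (p + 0)*(-6)) = 56 - 7*(p*(1 + 2*p) + p*(-6)) = 56 - 7*(p*(1 + 2*p) - 6*p) = 56 - 7*(-6*p + p*(1 + 2*p)) = 56 + (42*p - 7*p*(1 + 2*p)) = 56 + 42*p - 7*p*(1 + 2*p))
-277637 + s(509) = -277637 + (56 - 14*509**2 + 35*509) = -277637 + (56 - 14*259081 + 17815) = -277637 + (56 - 3627134 + 17815) = -277637 - 3609263 = -3886900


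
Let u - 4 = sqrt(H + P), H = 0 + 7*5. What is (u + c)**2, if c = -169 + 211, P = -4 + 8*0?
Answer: (46 + sqrt(31))**2 ≈ 2659.2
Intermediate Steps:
H = 35 (H = 0 + 35 = 35)
P = -4 (P = -4 + 0 = -4)
u = 4 + sqrt(31) (u = 4 + sqrt(35 - 4) = 4 + sqrt(31) ≈ 9.5678)
c = 42
(u + c)**2 = ((4 + sqrt(31)) + 42)**2 = (46 + sqrt(31))**2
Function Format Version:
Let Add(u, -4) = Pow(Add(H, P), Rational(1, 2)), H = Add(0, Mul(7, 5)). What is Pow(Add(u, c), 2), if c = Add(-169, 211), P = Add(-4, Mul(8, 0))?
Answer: Pow(Add(46, Pow(31, Rational(1, 2))), 2) ≈ 2659.2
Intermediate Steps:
H = 35 (H = Add(0, 35) = 35)
P = -4 (P = Add(-4, 0) = -4)
u = Add(4, Pow(31, Rational(1, 2))) (u = Add(4, Pow(Add(35, -4), Rational(1, 2))) = Add(4, Pow(31, Rational(1, 2))) ≈ 9.5678)
c = 42
Pow(Add(u, c), 2) = Pow(Add(Add(4, Pow(31, Rational(1, 2))), 42), 2) = Pow(Add(46, Pow(31, Rational(1, 2))), 2)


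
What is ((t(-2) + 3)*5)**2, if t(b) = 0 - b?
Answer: 625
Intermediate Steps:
t(b) = -b
((t(-2) + 3)*5)**2 = ((-1*(-2) + 3)*5)**2 = ((2 + 3)*5)**2 = (5*5)**2 = 25**2 = 625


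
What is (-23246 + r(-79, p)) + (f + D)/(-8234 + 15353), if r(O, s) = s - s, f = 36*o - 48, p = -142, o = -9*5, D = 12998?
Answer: -165476944/7119 ≈ -23244.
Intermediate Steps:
o = -45
f = -1668 (f = 36*(-45) - 48 = -1620 - 48 = -1668)
r(O, s) = 0
(-23246 + r(-79, p)) + (f + D)/(-8234 + 15353) = (-23246 + 0) + (-1668 + 12998)/(-8234 + 15353) = -23246 + 11330/7119 = -165476944/7119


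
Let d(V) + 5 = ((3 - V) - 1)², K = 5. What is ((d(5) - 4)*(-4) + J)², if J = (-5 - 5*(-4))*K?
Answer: 5625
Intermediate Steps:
d(V) = -5 + (2 - V)² (d(V) = -5 + ((3 - V) - 1)² = -5 + (2 - V)²)
J = 75 (J = (-5 - 5*(-4))*5 = (-5 + 20)*5 = 15*5 = 75)
((d(5) - 4)*(-4) + J)² = (((-5 + (-2 + 5)²) - 4)*(-4) + 75)² = (((-5 + 3²) - 4)*(-4) + 75)² = (((-5 + 9) - 4)*(-4) + 75)² = ((4 - 4)*(-4) + 75)² = (0*(-4) + 75)² = (0 + 75)² = 75² = 5625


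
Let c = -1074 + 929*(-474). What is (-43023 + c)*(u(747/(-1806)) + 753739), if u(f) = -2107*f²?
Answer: -62774660218401/172 ≈ -3.6497e+11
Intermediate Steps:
c = -441420 (c = -1074 - 440346 = -441420)
(-43023 + c)*(u(747/(-1806)) + 753739) = (-43023 - 441420)*(-2107*(747/(-1806))² + 753739) = -484443*(-2107*(747*(-1/1806))² + 753739) = -484443*(-2107*(-249/602)² + 753739) = -484443*(-2107*62001/362404 + 753739) = -484443*(-62001/172 + 753739) = -484443*129581107/172 = -62774660218401/172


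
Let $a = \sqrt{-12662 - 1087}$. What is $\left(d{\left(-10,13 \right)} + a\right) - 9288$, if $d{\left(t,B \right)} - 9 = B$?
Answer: $-9266 + i \sqrt{13749} \approx -9266.0 + 117.26 i$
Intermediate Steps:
$d{\left(t,B \right)} = 9 + B$
$a = i \sqrt{13749}$ ($a = \sqrt{-13749} = i \sqrt{13749} \approx 117.26 i$)
$\left(d{\left(-10,13 \right)} + a\right) - 9288 = \left(\left(9 + 13\right) + i \sqrt{13749}\right) - 9288 = \left(22 + i \sqrt{13749}\right) - 9288 = -9266 + i \sqrt{13749}$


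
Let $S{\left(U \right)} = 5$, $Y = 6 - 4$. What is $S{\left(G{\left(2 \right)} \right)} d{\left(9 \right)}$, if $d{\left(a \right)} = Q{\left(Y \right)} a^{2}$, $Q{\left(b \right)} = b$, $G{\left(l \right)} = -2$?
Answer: $810$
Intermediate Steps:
$Y = 2$
$d{\left(a \right)} = 2 a^{2}$
$S{\left(G{\left(2 \right)} \right)} d{\left(9 \right)} = 5 \cdot 2 \cdot 9^{2} = 5 \cdot 2 \cdot 81 = 5 \cdot 162 = 810$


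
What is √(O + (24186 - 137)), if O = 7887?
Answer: 8*√499 ≈ 178.71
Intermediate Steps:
√(O + (24186 - 137)) = √(7887 + (24186 - 137)) = √(7887 + 24049) = √31936 = 8*√499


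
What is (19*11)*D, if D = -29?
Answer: -6061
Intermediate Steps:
(19*11)*D = (19*11)*(-29) = 209*(-29) = -6061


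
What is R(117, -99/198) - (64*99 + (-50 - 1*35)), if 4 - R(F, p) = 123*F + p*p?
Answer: -82553/4 ≈ -20638.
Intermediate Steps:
R(F, p) = 4 - p² - 123*F (R(F, p) = 4 - (123*F + p*p) = 4 - (123*F + p²) = 4 - (p² + 123*F) = 4 + (-p² - 123*F) = 4 - p² - 123*F)
R(117, -99/198) - (64*99 + (-50 - 1*35)) = (4 - (-99/198)² - 123*117) - (64*99 + (-50 - 1*35)) = (4 - (-99*1/198)² - 14391) - (6336 + (-50 - 35)) = (4 - (-½)² - 14391) - (6336 - 85) = (4 - 1*¼ - 14391) - 1*6251 = (4 - ¼ - 14391) - 6251 = -57549/4 - 6251 = -82553/4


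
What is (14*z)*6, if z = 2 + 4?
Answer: 504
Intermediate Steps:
z = 6
(14*z)*6 = (14*6)*6 = 84*6 = 504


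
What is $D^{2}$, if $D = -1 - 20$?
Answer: $441$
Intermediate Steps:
$D = -21$ ($D = -1 - 20 = -21$)
$D^{2} = \left(-21\right)^{2} = 441$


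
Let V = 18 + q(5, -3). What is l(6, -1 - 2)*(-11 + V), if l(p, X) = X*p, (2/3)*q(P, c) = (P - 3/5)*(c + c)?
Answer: 2934/5 ≈ 586.80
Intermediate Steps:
q(P, c) = 3*c*(-3/5 + P) (q(P, c) = 3*((P - 3/5)*(c + c))/2 = 3*((P - 3*1/5)*(2*c))/2 = 3*((P - 3/5)*(2*c))/2 = 3*((-3/5 + P)*(2*c))/2 = 3*(2*c*(-3/5 + P))/2 = 3*c*(-3/5 + P))
V = -108/5 (V = 18 + (3/5)*(-3)*(-3 + 5*5) = 18 + (3/5)*(-3)*(-3 + 25) = 18 + (3/5)*(-3)*22 = 18 - 198/5 = -108/5 ≈ -21.600)
l(6, -1 - 2)*(-11 + V) = ((-1 - 2)*6)*(-11 - 108/5) = -3*6*(-163/5) = -18*(-163/5) = 2934/5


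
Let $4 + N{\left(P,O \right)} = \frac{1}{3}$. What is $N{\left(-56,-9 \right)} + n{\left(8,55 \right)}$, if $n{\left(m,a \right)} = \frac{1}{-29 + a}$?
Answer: $- \frac{283}{78} \approx -3.6282$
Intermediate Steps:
$N{\left(P,O \right)} = - \frac{11}{3}$ ($N{\left(P,O \right)} = -4 + \frac{1}{3} = - \frac{11}{3}$)
$N{\left(-56,-9 \right)} + n{\left(8,55 \right)} = - \frac{11}{3} + \frac{1}{-29 + 55} = - \frac{11}{3} + \frac{1}{26} = - \frac{283}{78}$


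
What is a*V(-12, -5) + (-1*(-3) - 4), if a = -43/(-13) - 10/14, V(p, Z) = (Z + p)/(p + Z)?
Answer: 145/91 ≈ 1.5934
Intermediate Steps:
V(p, Z) = 1 (V(p, Z) = (Z + p)/(Z + p) = 1)
a = 236/91 (a = -43*(-1/13) - 10*1/14 = 43/13 - 5/7 = 236/91 ≈ 2.5934)
a*V(-12, -5) + (-1*(-3) - 4) = (236/91)*1 + (-1*(-3) - 4) = 236/91 + (3 - 4) = 236/91 - 1 = 145/91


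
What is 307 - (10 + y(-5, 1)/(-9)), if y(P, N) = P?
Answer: 2668/9 ≈ 296.44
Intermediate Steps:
307 - (10 + y(-5, 1)/(-9)) = 307 - (10 - 5/(-9)) = 307 - (10 - 5*(-1/9)) = 307 - (10 + 5/9) = 307 - 1*95/9 = 307 - 95/9 = 2668/9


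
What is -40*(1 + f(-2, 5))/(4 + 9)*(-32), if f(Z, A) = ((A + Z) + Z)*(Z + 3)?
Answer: 2560/13 ≈ 196.92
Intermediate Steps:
f(Z, A) = (3 + Z)*(A + 2*Z) (f(Z, A) = (A + 2*Z)*(3 + Z) = (3 + Z)*(A + 2*Z))
-40*(1 + f(-2, 5))/(4 + 9)*(-32) = -40*(1 + (2*(-2)**2 + 3*5 + 6*(-2) + 5*(-2)))/(4 + 9)*(-32) = -40*(1 + (2*4 + 15 - 12 - 10))/13*(-32) = -40*(1 + (8 + 15 - 12 - 10))/13*(-32) = -40*(1 + 1)/13*(-32) = -80/13*(-32) = 2560/13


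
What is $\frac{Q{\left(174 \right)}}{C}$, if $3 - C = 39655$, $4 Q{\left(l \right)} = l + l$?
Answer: $- \frac{87}{39652} \approx -0.0021941$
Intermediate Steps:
$Q{\left(l \right)} = \frac{l}{2}$ ($Q{\left(l \right)} = \frac{l + l}{4} = \frac{2 l}{4} = \frac{l}{2}$)
$C = -39652$ ($C = 3 - 39655 = -39652$)
$\frac{Q{\left(174 \right)}}{C} = \frac{\frac{1}{2} \cdot 174}{-39652} = 87 \left(- \frac{1}{39652}\right) = - \frac{87}{39652}$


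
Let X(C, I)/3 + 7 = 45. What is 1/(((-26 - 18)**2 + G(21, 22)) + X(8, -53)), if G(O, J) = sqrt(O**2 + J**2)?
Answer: 82/168063 - sqrt(37)/840315 ≈ 0.00048067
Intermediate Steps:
X(C, I) = 114 (X(C, I) = -21 + 3*45 = -21 + 135 = 114)
G(O, J) = sqrt(J**2 + O**2)
1/(((-26 - 18)**2 + G(21, 22)) + X(8, -53)) = 1/(((-26 - 18)**2 + sqrt(22**2 + 21**2)) + 114) = 1/(((-44)**2 + sqrt(484 + 441)) + 114) = 1/((1936 + sqrt(925)) + 114) = 1/((1936 + 5*sqrt(37)) + 114) = 1/(2050 + 5*sqrt(37))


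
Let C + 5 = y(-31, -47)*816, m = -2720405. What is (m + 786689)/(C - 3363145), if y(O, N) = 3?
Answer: 322286/560117 ≈ 0.57539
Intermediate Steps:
C = 2443 (C = -5 + 3*816 = -5 + 2448 = 2443)
(m + 786689)/(C - 3363145) = (-2720405 + 786689)/(2443 - 3363145) = -1933716/(-3360702) = -1933716*(-1/3360702) = 322286/560117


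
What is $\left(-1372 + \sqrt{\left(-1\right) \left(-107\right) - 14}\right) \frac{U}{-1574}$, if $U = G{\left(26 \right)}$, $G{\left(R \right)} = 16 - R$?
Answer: $- \frac{6860}{787} + \frac{5 \sqrt{93}}{787} \approx -8.6554$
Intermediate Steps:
$U = -10$ ($U = 16 - 26 = -10$)
$\left(-1372 + \sqrt{\left(-1\right) \left(-107\right) - 14}\right) \frac{U}{-1574} = \left(-1372 + \sqrt{\left(-1\right) \left(-107\right) - 14}\right) \left(- \frac{10}{-1574}\right) = \left(-1372 + \sqrt{107 - 14}\right) \left(\left(-10\right) \left(- \frac{1}{1574}\right)\right) = \left(-1372 + \sqrt{93}\right) \frac{5}{787} = - \frac{6860}{787} + \frac{5 \sqrt{93}}{787}$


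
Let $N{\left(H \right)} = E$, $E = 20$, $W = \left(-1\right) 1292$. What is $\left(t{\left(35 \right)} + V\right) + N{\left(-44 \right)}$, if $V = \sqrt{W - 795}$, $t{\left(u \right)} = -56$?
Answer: $-36 + i \sqrt{2087} \approx -36.0 + 45.684 i$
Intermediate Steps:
$W = -1292$
$V = i \sqrt{2087}$ ($V = \sqrt{-1292 - 795} = \sqrt{-2087} = i \sqrt{2087} \approx 45.684 i$)
$N{\left(H \right)} = 20$
$\left(t{\left(35 \right)} + V\right) + N{\left(-44 \right)} = \left(-56 + i \sqrt{2087}\right) + 20 = -36 + i \sqrt{2087}$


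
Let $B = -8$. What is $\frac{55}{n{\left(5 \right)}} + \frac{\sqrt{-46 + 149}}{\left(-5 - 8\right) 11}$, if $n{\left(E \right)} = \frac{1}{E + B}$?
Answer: $-165 - \frac{\sqrt{103}}{143} \approx -165.07$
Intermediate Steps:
$n{\left(E \right)} = \frac{1}{-8 + E}$ ($n{\left(E \right)} = \frac{1}{E - 8} = \frac{1}{-8 + E}$)
$\frac{55}{n{\left(5 \right)}} + \frac{\sqrt{-46 + 149}}{\left(-5 - 8\right) 11} = \frac{55}{\frac{1}{-8 + 5}} + \frac{\sqrt{-46 + 149}}{\left(-5 - 8\right) 11} = \frac{55}{\frac{1}{-3}} + \frac{\sqrt{103}}{\left(-13\right) 11} = \frac{55}{- \frac{1}{3}} + \frac{\sqrt{103}}{-143} = 55 \left(-3\right) + \sqrt{103} \left(- \frac{1}{143}\right) = -165 - \frac{\sqrt{103}}{143}$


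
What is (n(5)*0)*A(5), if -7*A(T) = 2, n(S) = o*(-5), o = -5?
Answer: 0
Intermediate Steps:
n(S) = 25 (n(S) = -5*(-5) = 25)
A(T) = -2/7 (A(T) = -⅐*2 = -2/7)
(n(5)*0)*A(5) = (25*0)*(-2/7) = 0*(-2/7) = 0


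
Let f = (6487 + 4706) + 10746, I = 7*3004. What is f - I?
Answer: 911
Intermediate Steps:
I = 21028
f = 21939 (f = 11193 + 10746 = 21939)
f - I = 21939 - 1*21028 = 21939 - 21028 = 911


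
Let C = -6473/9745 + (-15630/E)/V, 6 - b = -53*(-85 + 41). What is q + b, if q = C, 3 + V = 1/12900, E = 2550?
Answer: -14903307878769/6411069835 ≈ -2324.6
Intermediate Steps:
b = -2326 (b = 6 - (-53)*(-85 + 41) = 6 - (-53)*(-44) = 6 - 1*2332 = 6 - 2332 = -2326)
V = -38699/12900 (V = -3 + 1/12900 = -38699/12900 ≈ -2.9999)
C = 8840557441/6411069835 (C = -6473/9745 + (-15630/2550)/(-38699/12900) = -6473*1/9745 - 15630*1/2550*(-12900/38699) = -6473/9745 - 521/85*(-12900/38699) = -6473/9745 + 1344180/657883 = 8840557441/6411069835 ≈ 1.3790)
q = 8840557441/6411069835 ≈ 1.3790
q + b = 8840557441/6411069835 - 2326 = -14903307878769/6411069835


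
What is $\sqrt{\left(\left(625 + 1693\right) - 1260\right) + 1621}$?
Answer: $\sqrt{2679} \approx 51.759$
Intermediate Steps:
$\sqrt{\left(\left(625 + 1693\right) - 1260\right) + 1621} = \sqrt{\left(2318 - 1260\right) + 1621} = \sqrt{1058 + 1621} = \sqrt{2679}$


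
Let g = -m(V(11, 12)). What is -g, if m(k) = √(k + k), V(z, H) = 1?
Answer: √2 ≈ 1.4142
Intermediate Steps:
m(k) = √2*√k (m(k) = √(2*k) = √2*√k)
g = -√2 (g = -√2*√1 = -√2 ≈ -1.4142)
-g = -(-1)*√2 = √2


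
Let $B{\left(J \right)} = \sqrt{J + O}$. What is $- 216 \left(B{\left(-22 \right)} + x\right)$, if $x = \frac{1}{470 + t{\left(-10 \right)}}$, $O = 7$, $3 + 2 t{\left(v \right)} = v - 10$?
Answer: $- \frac{432}{917} - 216 i \sqrt{15} \approx -0.4711 - 836.56 i$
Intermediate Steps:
$t{\left(v \right)} = - \frac{13}{2} + \frac{v}{2}$ ($t{\left(v \right)} = - \frac{3}{2} + \frac{v - 10}{2} = - \frac{3}{2} + \frac{-10 + v}{2} = - \frac{3}{2} + \left(-5 + \frac{v}{2}\right) = - \frac{13}{2} + \frac{v}{2}$)
$x = \frac{2}{917}$ ($x = \frac{1}{470 + \left(- \frac{13}{2} + \frac{1}{2} \left(-10\right)\right)} = \frac{1}{470 - \frac{23}{2}} = \frac{1}{\frac{917}{2}} = \frac{2}{917} \approx 0.002181$)
$B{\left(J \right)} = \sqrt{7 + J}$ ($B{\left(J \right)} = \sqrt{J + 7} = \sqrt{7 + J}$)
$- 216 \left(B{\left(-22 \right)} + x\right) = - 216 \left(\sqrt{7 - 22} + \frac{2}{917}\right) = - 216 \left(\sqrt{-15} + \frac{2}{917}\right) = - 216 \left(i \sqrt{15} + \frac{2}{917}\right) = - 216 \left(\frac{2}{917} + i \sqrt{15}\right) = - \frac{432}{917} - 216 i \sqrt{15}$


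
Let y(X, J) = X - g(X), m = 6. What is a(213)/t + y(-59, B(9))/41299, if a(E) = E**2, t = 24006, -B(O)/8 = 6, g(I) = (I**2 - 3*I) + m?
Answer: 594773331/330474598 ≈ 1.7998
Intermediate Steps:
g(I) = 6 + I**2 - 3*I (g(I) = (I**2 - 3*I) + 6 = 6 + I**2 - 3*I)
B(O) = -48 (B(O) = -8*6 = -48)
y(X, J) = -6 - X**2 + 4*X (y(X, J) = X - (6 + X**2 - 3*X) = X + (-6 - X**2 + 3*X) = -6 - X**2 + 4*X)
a(213)/t + y(-59, B(9))/41299 = 213**2/24006 + (-6 - 1*(-59)**2 + 4*(-59))/41299 = 45369*(1/24006) + (-6 - 1*3481 - 236)*(1/41299) = 15123/8002 + (-6 - 3481 - 236)*(1/41299) = 15123/8002 - 3723*1/41299 = 15123/8002 - 3723/41299 = 594773331/330474598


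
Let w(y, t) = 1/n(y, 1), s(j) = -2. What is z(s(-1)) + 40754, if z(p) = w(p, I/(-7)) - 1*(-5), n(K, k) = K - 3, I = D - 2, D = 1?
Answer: 203794/5 ≈ 40759.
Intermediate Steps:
I = -1 (I = 1 - 2 = -1)
n(K, k) = -3 + K
w(y, t) = 1/(-3 + y)
z(p) = 5 + 1/(-3 + p) (z(p) = 1/(-3 + p) - 1*(-5) = 1/(-3 + p) + 5 = 5 + 1/(-3 + p))
z(s(-1)) + 40754 = (-14 + 5*(-2))/(-3 - 2) + 40754 = (-14 - 10)/(-5) + 40754 = -⅕*(-24) + 40754 = 24/5 + 40754 = 203794/5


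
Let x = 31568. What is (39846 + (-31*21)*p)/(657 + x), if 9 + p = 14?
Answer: 36591/32225 ≈ 1.1355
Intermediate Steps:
p = 5 (p = -9 + 14 = 5)
(39846 + (-31*21)*p)/(657 + x) = (39846 - 31*21*5)/(657 + 31568) = (39846 - 651*5)/32225 = (39846 - 3255)*(1/32225) = 36591*(1/32225) = 36591/32225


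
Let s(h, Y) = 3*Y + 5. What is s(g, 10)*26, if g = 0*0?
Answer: 910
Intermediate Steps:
g = 0
s(h, Y) = 5 + 3*Y
s(g, 10)*26 = (5 + 3*10)*26 = (5 + 30)*26 = 35*26 = 910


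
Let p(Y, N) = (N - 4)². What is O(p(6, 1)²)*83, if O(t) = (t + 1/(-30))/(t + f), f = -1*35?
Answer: 201607/1380 ≈ 146.09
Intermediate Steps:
p(Y, N) = (-4 + N)²
f = -35
O(t) = (-1/30 + t)/(-35 + t) (O(t) = (t + 1/(-30))/(t - 35) = (t - 1/30)/(-35 + t) = (-1/30 + t)/(-35 + t))
O(p(6, 1)²)*83 = ((-1/30 + ((-4 + 1)²)²)/(-35 + ((-4 + 1)²)²))*83 = ((-1/30 + ((-3)²)²)/(-35 + ((-3)²)²))*83 = ((-1/30 + 9²)/(-35 + 9²))*83 = ((-1/30 + 81)/(-35 + 81))*83 = ((2429/30)/46)*83 = ((1/46)*(2429/30))*83 = (2429/1380)*83 = 201607/1380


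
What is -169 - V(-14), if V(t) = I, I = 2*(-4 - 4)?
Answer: -153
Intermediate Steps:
I = -16 (I = 2*(-8) = -16)
V(t) = -16
-169 - V(-14) = -169 - 1*(-16) = -169 + 16 = -153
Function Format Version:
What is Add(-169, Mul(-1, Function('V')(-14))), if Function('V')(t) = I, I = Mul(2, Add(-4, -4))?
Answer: -153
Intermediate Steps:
I = -16 (I = Mul(2, -8) = -16)
Function('V')(t) = -16
Add(-169, Mul(-1, Function('V')(-14))) = Add(-169, Mul(-1, -16)) = Add(-169, 16) = -153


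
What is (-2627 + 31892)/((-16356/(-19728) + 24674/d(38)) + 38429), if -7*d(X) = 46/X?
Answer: -1106568180/3941910751 ≈ -0.28072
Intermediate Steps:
d(X) = -46/(7*X)
(-2627 + 31892)/((-16356/(-19728) + 24674/d(38)) + 38429) = (-2627 + 31892)/((-16356/(-19728) + 24674/((-46/7/38))) + 38429) = 29265/((-16356*(-1/19728) + 24674/((-46/7*1/38))) + 38429) = 29265/((1363/1644 + 24674/(-23/133)) + 38429) = 29265/((1363/1644 + 24674*(-133/23)) + 38429) = 29265/((1363/1644 - 3281642/23) + 38429) = 29265/(-5394988099/37812 + 38429) = 29265/(-3941910751/37812) = 29265*(-37812/3941910751) = -1106568180/3941910751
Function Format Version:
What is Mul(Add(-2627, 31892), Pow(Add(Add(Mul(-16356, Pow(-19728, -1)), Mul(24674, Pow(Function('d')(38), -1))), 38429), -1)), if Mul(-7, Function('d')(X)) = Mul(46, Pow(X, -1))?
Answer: Rational(-1106568180, 3941910751) ≈ -0.28072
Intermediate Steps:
Function('d')(X) = Mul(Rational(-46, 7), Pow(X, -1)) (Function('d')(X) = Mul(Rational(-1, 7), Mul(46, Pow(X, -1))) = Mul(Rational(-46, 7), Pow(X, -1)))
Mul(Add(-2627, 31892), Pow(Add(Add(Mul(-16356, Pow(-19728, -1)), Mul(24674, Pow(Function('d')(38), -1))), 38429), -1)) = Mul(Add(-2627, 31892), Pow(Add(Add(Mul(-16356, Pow(-19728, -1)), Mul(24674, Pow(Mul(Rational(-46, 7), Pow(38, -1)), -1))), 38429), -1)) = Mul(29265, Pow(Add(Add(Mul(-16356, Rational(-1, 19728)), Mul(24674, Pow(Mul(Rational(-46, 7), Rational(1, 38)), -1))), 38429), -1)) = Mul(29265, Pow(Add(Add(Rational(1363, 1644), Mul(24674, Pow(Rational(-23, 133), -1))), 38429), -1)) = Mul(29265, Pow(Add(Add(Rational(1363, 1644), Mul(24674, Rational(-133, 23))), 38429), -1)) = Mul(29265, Pow(Add(Add(Rational(1363, 1644), Rational(-3281642, 23)), 38429), -1)) = Mul(29265, Pow(Add(Rational(-5394988099, 37812), 38429), -1)) = Mul(29265, Pow(Rational(-3941910751, 37812), -1)) = Mul(29265, Rational(-37812, 3941910751)) = Rational(-1106568180, 3941910751)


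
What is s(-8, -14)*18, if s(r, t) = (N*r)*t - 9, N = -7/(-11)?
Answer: 12330/11 ≈ 1120.9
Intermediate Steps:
N = 7/11 (N = -7*(-1/11) = 7/11 ≈ 0.63636)
s(r, t) = -9 + 7*r*t/11 (s(r, t) = (7*r/11)*t - 9 = 7*r*t/11 - 9 = -9 + 7*r*t/11)
s(-8, -14)*18 = (-9 + (7/11)*(-8)*(-14))*18 = (-9 + 784/11)*18 = (685/11)*18 = 12330/11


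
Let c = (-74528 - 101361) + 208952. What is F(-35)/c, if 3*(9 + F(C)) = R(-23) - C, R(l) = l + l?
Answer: -38/99189 ≈ -0.00038311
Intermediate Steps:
R(l) = 2*l
F(C) = -73/3 - C/3 (F(C) = -9 + (2*(-23) - C)/3 = -9 + (-46 - C)/3 = -9 + (-46/3 - C/3) = -73/3 - C/3)
c = 33063 (c = -175889 + 208952 = 33063)
F(-35)/c = (-73/3 - ⅓*(-35))/33063 = (-73/3 + 35/3)*(1/33063) = -38/3*1/33063 = -38/99189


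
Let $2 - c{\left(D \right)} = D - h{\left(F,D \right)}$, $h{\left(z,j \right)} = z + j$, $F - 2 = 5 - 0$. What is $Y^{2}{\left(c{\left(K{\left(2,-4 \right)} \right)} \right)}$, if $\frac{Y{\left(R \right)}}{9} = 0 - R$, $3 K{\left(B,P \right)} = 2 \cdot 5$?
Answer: $6561$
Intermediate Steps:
$F = 7$ ($F = 2 + \left(5 - 0\right) = 2 + \left(5 + 0\right) = 2 + 5 = 7$)
$K{\left(B,P \right)} = \frac{10}{3}$ ($K{\left(B,P \right)} = \frac{2 \cdot 5}{3} = \frac{1}{3} \cdot 10 = \frac{10}{3}$)
$h{\left(z,j \right)} = j + z$
$c{\left(D \right)} = 9$ ($c{\left(D \right)} = 2 - \left(D - \left(D + 7\right)\right) = 2 - \left(D - \left(7 + D\right)\right) = 2 - -7 = 2 + 7 = 9$)
$Y{\left(R \right)} = - 9 R$ ($Y{\left(R \right)} = 9 \left(0 - R\right) = 9 \left(- R\right) = - 9 R$)
$Y^{2}{\left(c{\left(K{\left(2,-4 \right)} \right)} \right)} = \left(\left(-9\right) 9\right)^{2} = \left(-81\right)^{2} = 6561$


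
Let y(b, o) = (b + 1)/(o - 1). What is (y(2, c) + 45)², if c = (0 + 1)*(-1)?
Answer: 7569/4 ≈ 1892.3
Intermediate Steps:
c = -1 (c = 1*(-1) = -1)
y(b, o) = (1 + b)/(-1 + o)
(y(2, c) + 45)² = ((1 + 2)/(-1 - 1) + 45)² = (3/(-2) + 45)² = (-½*3 + 45)² = (-3/2 + 45)² = (87/2)² = 7569/4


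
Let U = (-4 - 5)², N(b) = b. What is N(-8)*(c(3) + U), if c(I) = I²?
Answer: -720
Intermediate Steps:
U = 81 (U = (-9)² = 81)
N(-8)*(c(3) + U) = -8*(3² + 81) = -8*(9 + 81) = -8*90 = -720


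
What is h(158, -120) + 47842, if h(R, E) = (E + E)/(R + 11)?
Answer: 8085058/169 ≈ 47841.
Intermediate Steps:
h(R, E) = 2*E/(11 + R) (h(R, E) = (2*E)/(11 + R) = 2*E/(11 + R))
h(158, -120) + 47842 = 2*(-120)/(11 + 158) + 47842 = 2*(-120)/169 + 47842 = 2*(-120)*(1/169) + 47842 = -240/169 + 47842 = 8085058/169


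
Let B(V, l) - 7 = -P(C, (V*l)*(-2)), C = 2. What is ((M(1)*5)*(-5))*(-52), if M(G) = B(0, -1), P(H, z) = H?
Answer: 6500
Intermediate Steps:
B(V, l) = 5 (B(V, l) = 7 - 1*2 = 7 - 2 = 5)
M(G) = 5
((M(1)*5)*(-5))*(-52) = ((5*5)*(-5))*(-52) = (25*(-5))*(-52) = -125*(-52) = 6500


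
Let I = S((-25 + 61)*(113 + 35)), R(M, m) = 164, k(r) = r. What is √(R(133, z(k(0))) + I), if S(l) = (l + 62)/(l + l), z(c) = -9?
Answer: √32430019/444 ≈ 12.826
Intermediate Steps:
S(l) = (62 + l)/(2*l) (S(l) = (62 + l)/((2*l)) = (62 + l)*(1/(2*l)) = (62 + l)/(2*l))
I = 2695/5328 (I = (62 + (-25 + 61)*(113 + 35))/(2*(((-25 + 61)*(113 + 35)))) = (62 + 36*148)/(2*((36*148))) = (½)*(62 + 5328)/5328 = (½)*(1/5328)*5390 = 2695/5328 ≈ 0.50582)
√(R(133, z(k(0))) + I) = √(164 + 2695/5328) = √(876487/5328) = √32430019/444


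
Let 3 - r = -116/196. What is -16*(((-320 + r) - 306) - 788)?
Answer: 1105760/49 ≈ 22567.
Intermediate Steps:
r = 176/49 (r = 3 - (-116)/196 = 3 - 1*(-29/49) = 3 + 29/49 = 176/49 ≈ 3.5918)
-16*(((-320 + r) - 306) - 788) = -16*(((-320 + 176/49) - 306) - 788) = -16*((-15504/49 - 306) - 788) = -16*(-30498/49 - 788) = -16*(-69110/49) = 1105760/49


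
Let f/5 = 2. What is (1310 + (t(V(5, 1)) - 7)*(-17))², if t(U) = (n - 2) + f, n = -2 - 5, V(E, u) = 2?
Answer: 1993744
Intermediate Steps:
f = 10 (f = 5*2 = 10)
n = -7
t(U) = 1 (t(U) = (-7 - 2) + 10 = -9 + 10 = 1)
(1310 + (t(V(5, 1)) - 7)*(-17))² = (1310 + (1 - 7)*(-17))² = (1310 - 6*(-17))² = (1310 + 102)² = 1412² = 1993744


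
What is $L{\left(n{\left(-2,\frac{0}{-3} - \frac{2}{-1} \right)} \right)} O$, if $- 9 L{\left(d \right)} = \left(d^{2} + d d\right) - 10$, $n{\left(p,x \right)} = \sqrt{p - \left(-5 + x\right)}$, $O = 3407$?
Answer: $\frac{27256}{9} \approx 3028.4$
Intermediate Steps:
$n{\left(p,x \right)} = \sqrt{5 + p - x}$
$L{\left(d \right)} = \frac{10}{9} - \frac{2 d^{2}}{9}$ ($L{\left(d \right)} = - \frac{\left(d^{2} + d d\right) - 10}{9} = - \frac{\left(d^{2} + d^{2}\right) - 10}{9} = - \frac{2 d^{2} - 10}{9} = - \frac{-10 + 2 d^{2}}{9} = \frac{10}{9} - \frac{2 d^{2}}{9}$)
$L{\left(n{\left(-2,\frac{0}{-3} - \frac{2}{-1} \right)} \right)} O = \left(\frac{10}{9} - \frac{2 \left(\sqrt{5 - 2 - \left(\frac{0}{-3} - \frac{2}{-1}\right)}\right)^{2}}{9}\right) 3407 = \left(\frac{10}{9} - \frac{2 \left(\sqrt{5 - 2 - \left(0 \left(- \frac{1}{3}\right) - -2\right)}\right)^{2}}{9}\right) 3407 = \left(\frac{10}{9} - \frac{2 \left(\sqrt{5 - 2 - \left(0 + 2\right)}\right)^{2}}{9}\right) 3407 = \left(\frac{10}{9} - \frac{2 \left(\sqrt{5 - 2 - 2}\right)^{2}}{9}\right) 3407 = \left(\frac{10}{9} - \frac{2 \left(\sqrt{1}\right)^{2}}{9}\right) 3407 = \left(\frac{10}{9} - \frac{2 \cdot 1^{2}}{9}\right) 3407 = \left(\frac{10}{9} - \frac{2}{9}\right) 3407 = \frac{8}{9} \cdot 3407 = \frac{27256}{9}$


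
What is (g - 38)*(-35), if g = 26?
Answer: 420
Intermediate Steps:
(g - 38)*(-35) = (26 - 38)*(-35) = -12*(-35) = 420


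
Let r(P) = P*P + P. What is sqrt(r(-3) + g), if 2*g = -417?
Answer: 9*I*sqrt(10)/2 ≈ 14.23*I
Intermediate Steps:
g = -417/2 (g = (1/2)*(-417) = -417/2 ≈ -208.50)
r(P) = P + P**2 (r(P) = P**2 + P = P + P**2)
sqrt(r(-3) + g) = sqrt(-3*(1 - 3) - 417/2) = sqrt(-3*(-2) - 417/2) = sqrt(6 - 417/2) = sqrt(-405/2) = 9*I*sqrt(10)/2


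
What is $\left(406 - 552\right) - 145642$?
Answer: $-145788$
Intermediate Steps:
$\left(406 - 552\right) - 145642 = -146 - 145642 = -145788$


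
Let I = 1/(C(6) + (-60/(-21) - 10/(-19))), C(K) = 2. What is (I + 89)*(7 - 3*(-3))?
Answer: 255428/179 ≈ 1427.0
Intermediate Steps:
I = 133/716 (I = 1/(2 + (-60/(-21) - 10/(-19))) = 1/(2 + (-60*(-1/21) - 10*(-1/19))) = 1/(2 + (20/7 + 10/19)) = 1/(2 + 450/133) = 1/(716/133) = 133/716 ≈ 0.18575)
(I + 89)*(7 - 3*(-3)) = (133/716 + 89)*(7 - 3*(-3)) = 63857*(7 + 9)/716 = (63857/716)*16 = 255428/179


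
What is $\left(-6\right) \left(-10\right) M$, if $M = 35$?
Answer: $2100$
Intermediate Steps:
$\left(-6\right) \left(-10\right) M = \left(-6\right) \left(-10\right) 35 = 60 \cdot 35 = 2100$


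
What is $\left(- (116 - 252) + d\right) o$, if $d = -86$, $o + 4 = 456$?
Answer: $22600$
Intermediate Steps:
$o = 452$ ($o = -4 + 456 = 452$)
$\left(- (116 - 252) + d\right) o = \left(- (116 - 252) - 86\right) 452 = \left(\left(-1\right) \left(-136\right) - 86\right) 452 = \left(136 - 86\right) 452 = 50 \cdot 452 = 22600$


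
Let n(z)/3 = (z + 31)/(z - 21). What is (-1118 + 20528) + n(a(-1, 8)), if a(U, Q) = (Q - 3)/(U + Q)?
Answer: 1377777/71 ≈ 19405.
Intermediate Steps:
a(U, Q) = (-3 + Q)/(Q + U)
n(z) = 3*(31 + z)/(-21 + z) (n(z) = 3*((z + 31)/(z - 21)) = 3*((31 + z)/(-21 + z)) = 3*(31 + z)/(-21 + z))
(-1118 + 20528) + n(a(-1, 8)) = (-1118 + 20528) + 3*(31 + (-3 + 8)/(8 - 1))/(-21 + (-3 + 8)/(8 - 1)) = 19410 + 3*(31 + 5/7)/(-21 + 5/7) = 19410 + 3*(222/7)/(-142/7) = 19410 + 3*(-7/142)*(222/7) = 19410 - 333/71 = 1377777/71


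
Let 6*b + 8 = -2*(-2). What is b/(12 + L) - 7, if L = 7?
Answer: -401/57 ≈ -7.0351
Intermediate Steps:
b = -2/3 (b = -4/3 + (-2*(-2))/6 = -4/3 + (1/6)*4 = -4/3 + 2/3 = -2/3 ≈ -0.66667)
b/(12 + L) - 7 = -2/(3*(12 + 7)) - 7 = -2/3/19 - 7 = -2/3*1/19 - 7 = -2/57 - 7 = -401/57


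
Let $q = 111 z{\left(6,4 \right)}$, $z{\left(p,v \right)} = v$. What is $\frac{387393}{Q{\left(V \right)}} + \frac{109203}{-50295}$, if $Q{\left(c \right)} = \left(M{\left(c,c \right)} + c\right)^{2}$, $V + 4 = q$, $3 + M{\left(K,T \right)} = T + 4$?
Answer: $- \frac{21758392916}{13012339165} \approx -1.6721$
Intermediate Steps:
$M{\left(K,T \right)} = 1 + T$ ($M{\left(K,T \right)} = -3 + \left(T + 4\right) = -3 + \left(4 + T\right) = 1 + T$)
$q = 444$ ($q = 111 \cdot 4 = 444$)
$V = 440$ ($V = -4 + 444 = 440$)
$Q{\left(c \right)} = \left(1 + 2 c\right)^{2}$ ($Q{\left(c \right)} = \left(\left(1 + c\right) + c\right)^{2} = \left(1 + 2 c\right)^{2}$)
$\frac{387393}{Q{\left(V \right)}} + \frac{109203}{-50295} = \frac{387393}{\left(1 + 2 \cdot 440\right)^{2}} + \frac{109203}{-50295} = \frac{387393}{\left(1 + 880\right)^{2}} + 109203 \left(- \frac{1}{50295}\right) = \frac{387393}{881^{2}} - \frac{36401}{16765} = \frac{387393}{776161} - \frac{36401}{16765} = - \frac{21758392916}{13012339165}$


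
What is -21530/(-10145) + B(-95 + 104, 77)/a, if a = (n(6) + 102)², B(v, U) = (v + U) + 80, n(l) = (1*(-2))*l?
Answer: 17607707/8217450 ≈ 2.1427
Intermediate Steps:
n(l) = -2*l
B(v, U) = 80 + U + v (B(v, U) = (U + v) + 80 = 80 + U + v)
a = 8100 (a = (-2*6 + 102)² = (-12 + 102)² = 90² = 8100)
-21530/(-10145) + B(-95 + 104, 77)/a = -21530/(-10145) + (80 + 77 + (-95 + 104))/8100 = -21530*(-1/10145) + (80 + 77 + 9)*(1/8100) = 4306/2029 + 166*(1/8100) = 4306/2029 + 83/4050 = 17607707/8217450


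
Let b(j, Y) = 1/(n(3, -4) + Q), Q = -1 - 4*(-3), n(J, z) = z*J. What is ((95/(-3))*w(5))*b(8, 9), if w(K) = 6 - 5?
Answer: 95/3 ≈ 31.667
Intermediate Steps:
n(J, z) = J*z
w(K) = 1
Q = 11 (Q = -1 + 12 = 11)
b(j, Y) = -1 (b(j, Y) = 1/(3*(-4) + 11) = 1/(-12 + 11) = 1/(-1) = -1)
((95/(-3))*w(5))*b(8, 9) = ((95/(-3))*1)*(-1) = ((95*(-⅓))*1)*(-1) = -95/3*1*(-1) = -95/3*(-1) = 95/3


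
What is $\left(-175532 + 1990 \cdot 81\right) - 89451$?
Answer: $-103793$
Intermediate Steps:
$\left(-175532 + 1990 \cdot 81\right) - 89451 = \left(-175532 + 161190\right) - 89451 = -14342 - 89451 = -103793$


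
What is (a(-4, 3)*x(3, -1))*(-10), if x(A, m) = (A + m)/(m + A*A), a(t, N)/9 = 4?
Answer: -90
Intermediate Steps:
a(t, N) = 36 (a(t, N) = 9*4 = 36)
x(A, m) = (A + m)/(m + A²)
(a(-4, 3)*x(3, -1))*(-10) = (36*((3 - 1)/(-1 + 3²)))*(-10) = (36*(2/(-1 + 9)))*(-10) = (36*(2/8))*(-10) = (36*((⅛)*2))*(-10) = (36*(¼))*(-10) = 9*(-10) = -90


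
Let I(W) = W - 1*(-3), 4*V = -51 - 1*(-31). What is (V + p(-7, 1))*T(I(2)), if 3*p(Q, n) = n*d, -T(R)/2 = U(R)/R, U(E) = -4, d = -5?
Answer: -32/3 ≈ -10.667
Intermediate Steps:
V = -5 (V = (-51 - 1*(-31))/4 = (-51 + 31)/4 = (¼)*(-20) = -5)
I(W) = 3 + W (I(W) = W + 3 = 3 + W)
T(R) = 8/R (T(R) = -(-8)/R = 8/R)
p(Q, n) = -5*n/3 (p(Q, n) = (n*(-5))/3 = (-5*n)/3 = -5*n/3)
(V + p(-7, 1))*T(I(2)) = (-5 - 5/3*1)*(8/(3 + 2)) = (-5 - 5/3)*(8/5) = -160/(3*5) = -20/3*8/5 = -32/3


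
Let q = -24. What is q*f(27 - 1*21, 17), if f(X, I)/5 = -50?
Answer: 6000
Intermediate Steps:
f(X, I) = -250 (f(X, I) = 5*(-50) = -250)
q*f(27 - 1*21, 17) = -24*(-250) = 6000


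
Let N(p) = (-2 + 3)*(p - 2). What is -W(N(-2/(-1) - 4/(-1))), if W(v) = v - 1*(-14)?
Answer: -18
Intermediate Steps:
N(p) = -2 + p (N(p) = 1*(-2 + p) = -2 + p)
W(v) = 14 + v (W(v) = v + 14 = 14 + v)
-W(N(-2/(-1) - 4/(-1))) = -(14 + (-2 + (-2/(-1) - 4/(-1)))) = -(14 + (-2 + (-2*(-1) - 4*(-1)))) = -(14 + (-2 + (2 + 4))) = -(14 + (-2 + 6)) = -(14 + 4) = -1*18 = -18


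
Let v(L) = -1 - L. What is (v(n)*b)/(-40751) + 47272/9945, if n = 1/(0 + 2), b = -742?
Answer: 1915312487/405268695 ≈ 4.7260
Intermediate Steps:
n = 1/2 ≈ 0.50000
(v(n)*b)/(-40751) + 47272/9945 = ((-1 - 1*1/2)*(-742))/(-40751) + 47272/9945 = ((-1 - 1/2)*(-742))*(-1/40751) + 47272*(1/9945) = -3/2*(-742)*(-1/40751) + 47272/9945 = 1113*(-1/40751) + 47272/9945 = -1113/40751 + 47272/9945 = 1915312487/405268695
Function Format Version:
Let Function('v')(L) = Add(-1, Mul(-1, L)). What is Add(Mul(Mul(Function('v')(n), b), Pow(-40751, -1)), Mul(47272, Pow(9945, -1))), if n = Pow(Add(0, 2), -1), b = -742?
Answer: Rational(1915312487, 405268695) ≈ 4.7260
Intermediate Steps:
n = Rational(1, 2) (n = Pow(2, -1) = Rational(1, 2) ≈ 0.50000)
Add(Mul(Mul(Function('v')(n), b), Pow(-40751, -1)), Mul(47272, Pow(9945, -1))) = Add(Mul(Mul(Add(-1, Mul(-1, Rational(1, 2))), -742), Pow(-40751, -1)), Mul(47272, Pow(9945, -1))) = Add(Mul(Mul(Add(-1, Rational(-1, 2)), -742), Rational(-1, 40751)), Mul(47272, Rational(1, 9945))) = Add(Mul(Mul(Rational(-3, 2), -742), Rational(-1, 40751)), Rational(47272, 9945)) = Add(Mul(1113, Rational(-1, 40751)), Rational(47272, 9945)) = Add(Rational(-1113, 40751), Rational(47272, 9945)) = Rational(1915312487, 405268695)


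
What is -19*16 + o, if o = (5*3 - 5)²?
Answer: -204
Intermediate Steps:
o = 100 (o = (15 - 5)² = 10² = 100)
-19*16 + o = -19*16 + 100 = -304 + 100 = -204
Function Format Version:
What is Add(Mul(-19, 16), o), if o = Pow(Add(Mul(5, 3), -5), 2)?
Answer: -204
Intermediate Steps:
o = 100 (o = Pow(Add(15, -5), 2) = Pow(10, 2) = 100)
Add(Mul(-19, 16), o) = Add(Mul(-19, 16), 100) = Add(-304, 100) = -204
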